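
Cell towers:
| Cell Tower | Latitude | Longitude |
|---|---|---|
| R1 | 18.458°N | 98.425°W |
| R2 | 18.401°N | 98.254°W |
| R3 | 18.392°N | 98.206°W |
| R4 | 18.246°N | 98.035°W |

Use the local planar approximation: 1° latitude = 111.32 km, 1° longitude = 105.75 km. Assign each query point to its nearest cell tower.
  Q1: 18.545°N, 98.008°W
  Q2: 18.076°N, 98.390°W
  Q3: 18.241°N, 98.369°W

Q1 at 18.545°N, 98.008°W:
  R1: √((-0.087·111.32)² + (-0.417·105.75)²) = √(93.79613 + 1944.61156) = 45.149 km
  R2: √((-0.144·111.32)² + (-0.246·105.75)²) = √(256.96346 + 676.75421) = 30.557 km
  R3: √((-0.153·111.32)² + (-0.198·105.75)²) = √(290.08766 + 438.42078) = 26.991 km
  R4: √((-0.299·111.32)² + (-0.027·105.75)²) = √(1107.86992 + 8.15245) = 33.407 km
  → nearest: R3 (26.991 km)
Q2 at 18.076°N, 98.390°W:
  R1: √((0.382·111.32)² + (-0.035·105.75)²) = √(1808.31099 + 13.69925) = 42.685 km
  R2: √((0.325·111.32)² + (0.136·105.75)²) = √(1308.92004 + 206.84192) = 38.933 km
  R3: √((0.316·111.32)² + (0.184·105.75)²) = √(1237.42977 + 378.61376) = 40.200 km
  R4: √((0.170·111.32)² + (0.355·105.75)²) = √(358.13292 + 1409.34545) = 42.041 km
  → nearest: R2 (38.933 km)
Q3 at 18.241°N, 98.369°W:
  R1: √((0.217·111.32)² + (-0.056·105.75)²) = √(583.53359 + 35.07008) = 24.872 km
  R2: √((0.160·111.32)² + (0.115·105.75)²) = √(317.23885 + 147.89600) = 21.567 km
  R3: √((0.151·111.32)² + (0.163·105.75)²) = √(282.55324 + 297.12279) = 24.076 km
  R4: √((0.005·111.32)² + (0.334·105.75)²) = √(0.30980 + 1247.53772) = 35.325 km
  → nearest: R2 (21.567 km)

Q1→R3; Q2→R2; Q3→R2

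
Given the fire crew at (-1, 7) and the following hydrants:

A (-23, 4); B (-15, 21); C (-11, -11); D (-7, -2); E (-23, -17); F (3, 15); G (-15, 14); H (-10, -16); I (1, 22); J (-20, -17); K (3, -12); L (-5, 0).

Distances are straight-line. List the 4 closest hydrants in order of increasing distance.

Distances from (-1, 7):
A: 22.2
B: 19.8
C: 20.6
D: 10.8
E: 32.6
F: 8.9
G: 15.7
H: 24.7
I: 15.1
J: 30.6
K: 19.4
L: 8.1
Sorted: L (8.1) < F (8.9) < D (10.8) < I (15.1) < G (15.7) < K (19.4) < …

L, F, D, I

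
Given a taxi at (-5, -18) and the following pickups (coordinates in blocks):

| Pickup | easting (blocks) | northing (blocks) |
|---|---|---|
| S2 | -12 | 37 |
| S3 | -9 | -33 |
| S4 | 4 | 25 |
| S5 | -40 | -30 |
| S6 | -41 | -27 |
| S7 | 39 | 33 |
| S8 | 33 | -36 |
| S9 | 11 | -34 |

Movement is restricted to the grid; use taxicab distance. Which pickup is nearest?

Distances from (-5, -18):
S2: 62 blocks
S3: 19 blocks
S4: 52 blocks
S5: 47 blocks
S6: 45 blocks
S7: 95 blocks
S8: 56 blocks
S9: 32 blocks
Minimum: S3 at 19 blocks.

S3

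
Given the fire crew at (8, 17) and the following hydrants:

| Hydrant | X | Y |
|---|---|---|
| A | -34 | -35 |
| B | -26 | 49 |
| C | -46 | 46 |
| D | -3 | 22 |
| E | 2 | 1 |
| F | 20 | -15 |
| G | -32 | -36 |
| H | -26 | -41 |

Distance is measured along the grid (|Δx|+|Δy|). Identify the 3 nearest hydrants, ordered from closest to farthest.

D, E, F

Distances from (8, 17):
A: |-42| + |-52| = 42 + 52 = 94
B: |-34| + |32| = 34 + 32 = 66
C: |-54| + |29| = 54 + 29 = 83
D: |-11| + |5| = 11 + 5 = 16
E: |-6| + |-16| = 6 + 16 = 22
F: |12| + |-32| = 12 + 32 = 44
G: |-40| + |-53| = 40 + 53 = 93
H: |-34| + |-58| = 34 + 58 = 92
Sorted: D (16) < E (22) < F (44) < B (66) < C (83) < …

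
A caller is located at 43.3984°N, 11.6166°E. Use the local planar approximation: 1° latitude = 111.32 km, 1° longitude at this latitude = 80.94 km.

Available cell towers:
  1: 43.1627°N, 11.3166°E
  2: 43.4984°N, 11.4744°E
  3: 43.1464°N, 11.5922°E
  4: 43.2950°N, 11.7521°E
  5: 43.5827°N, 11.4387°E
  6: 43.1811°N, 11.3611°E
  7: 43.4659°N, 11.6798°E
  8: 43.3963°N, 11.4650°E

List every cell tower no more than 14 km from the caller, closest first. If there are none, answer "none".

7, 8

Distances from 43.3984°N, 11.6166°E:
1: √((-0.2357·111.32)² + (-0.3000·80.94)²) = √(688.439151 + 589.615524) = 35.7499 km
2: √((0.1000·111.32)² + (-0.1422·80.94)²) = √(123.921424 + 132.472457) = 16.0123 km
3: √((-0.2520·111.32)² + (-0.0244·80.94)²) = √(786.950611 + 3.900372) = 28.1221 km
4: √((-0.1034·111.32)² + (0.1355·80.94)²) = √(132.491334 + 120.283205) = 15.8989 km
5: √((0.1843·111.32)² + (-0.1779·80.94)²) = √(420.917581 + 207.337709) = 25.0650 km
6: √((-0.2173·111.32)² + (-0.2555·80.94)²) = √(585.148166 + 427.669431) = 31.8248 km
7: √((0.0675·111.32)² + (0.0632·80.94)²) = √(56.461699 + 26.167399) = 9.0901 km
8: √((-0.0021·111.32)² + (-0.1516·80.94)²) = √(0.054649 + 150.565268) = 12.2727 km
Threshold 14 km: 7 (9.0901 km), 8 (12.2727 km) are within range.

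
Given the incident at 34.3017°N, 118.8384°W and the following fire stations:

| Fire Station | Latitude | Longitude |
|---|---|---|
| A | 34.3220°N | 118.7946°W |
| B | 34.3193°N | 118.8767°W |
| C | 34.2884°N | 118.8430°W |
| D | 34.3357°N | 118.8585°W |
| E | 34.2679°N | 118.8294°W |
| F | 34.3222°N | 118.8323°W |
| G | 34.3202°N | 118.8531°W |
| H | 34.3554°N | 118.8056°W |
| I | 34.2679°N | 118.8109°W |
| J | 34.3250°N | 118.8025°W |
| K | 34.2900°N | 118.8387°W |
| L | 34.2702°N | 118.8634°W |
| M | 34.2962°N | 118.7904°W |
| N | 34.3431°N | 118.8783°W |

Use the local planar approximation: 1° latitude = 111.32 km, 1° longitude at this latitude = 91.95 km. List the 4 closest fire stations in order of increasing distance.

K, C, F, G

Distances from 34.3017°N, 118.8384°W:
A: 4.6181 km
B: 4.0300 km
C: 1.5398 km
D: 4.2120 km
E: 3.8525 km
F: 2.3500 km
G: 2.4634 km
H: 6.6956 km
I: 4.5333 km
J: 4.1981 km
K: 1.3027 km
L: 4.1929 km
M: 4.4559 km
N: 5.8907 km
Sorted: K (1.3027 km) < C (1.5398 km) < F (2.3500 km) < G (2.4634 km) < E (3.8525 km) < B (4.0300 km) < …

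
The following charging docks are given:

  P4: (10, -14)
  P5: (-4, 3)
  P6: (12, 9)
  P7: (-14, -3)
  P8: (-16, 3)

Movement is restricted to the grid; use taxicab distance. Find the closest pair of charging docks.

Pairwise distances:
P7–P8: 8
P5–P8: 12
P5–P7: 16
P5–P6: 22
P4–P6: 25
P4–P5: 31
P6–P8: 34
P4–P7: 35
P6–P7: 38
P4–P8: 43
Closest pair: P7–P8 at 8.

P7 and P8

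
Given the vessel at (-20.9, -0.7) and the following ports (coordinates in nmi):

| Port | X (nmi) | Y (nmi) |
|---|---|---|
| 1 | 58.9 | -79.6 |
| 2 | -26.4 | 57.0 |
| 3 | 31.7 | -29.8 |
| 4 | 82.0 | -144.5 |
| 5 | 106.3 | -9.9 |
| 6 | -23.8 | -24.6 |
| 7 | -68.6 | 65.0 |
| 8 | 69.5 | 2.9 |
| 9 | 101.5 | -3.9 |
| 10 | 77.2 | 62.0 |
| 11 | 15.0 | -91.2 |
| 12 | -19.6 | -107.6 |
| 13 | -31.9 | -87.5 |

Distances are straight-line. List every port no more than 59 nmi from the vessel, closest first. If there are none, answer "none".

6, 2

Distances from (-20.9, -0.7):
1: √((79.8)² + (-78.9)²) = √(6368.040 + 6225.210) = 112.2 nmi
2: √((-5.5)² + (57.7)²) = √(30.250 + 3329.290) = 58.0 nmi
3: √((52.6)² + (-29.1)²) = √(2766.760 + 846.810) = 60.1 nmi
4: √((102.9)² + (-143.8)²) = √(10588.410 + 20678.440) = 176.8 nmi
5: √((127.2)² + (-9.2)²) = √(16179.840 + 84.640) = 127.5 nmi
6: √((-2.9)² + (-23.9)²) = √(8.410 + 571.210) = 24.1 nmi
7: √((-47.7)² + (65.7)²) = √(2275.290 + 4316.490) = 81.2 nmi
8: √((90.4)² + (3.6)²) = √(8172.160 + 12.960) = 90.5 nmi
9: √((122.4)² + (-3.2)²) = √(14981.760 + 10.240) = 122.4 nmi
10: √((98.1)² + (62.7)²) = √(9623.610 + 3931.290) = 116.4 nmi
11: √((35.9)² + (-90.5)²) = √(1288.810 + 8190.250) = 97.4 nmi
12: √((1.3)² + (-106.9)²) = √(1.690 + 11427.610) = 106.9 nmi
13: √((-11.0)² + (-86.8)²) = √(121.000 + 7534.240) = 87.5 nmi
Threshold 59 nmi: 6 (24.1 nmi), 2 (58.0 nmi) are within range.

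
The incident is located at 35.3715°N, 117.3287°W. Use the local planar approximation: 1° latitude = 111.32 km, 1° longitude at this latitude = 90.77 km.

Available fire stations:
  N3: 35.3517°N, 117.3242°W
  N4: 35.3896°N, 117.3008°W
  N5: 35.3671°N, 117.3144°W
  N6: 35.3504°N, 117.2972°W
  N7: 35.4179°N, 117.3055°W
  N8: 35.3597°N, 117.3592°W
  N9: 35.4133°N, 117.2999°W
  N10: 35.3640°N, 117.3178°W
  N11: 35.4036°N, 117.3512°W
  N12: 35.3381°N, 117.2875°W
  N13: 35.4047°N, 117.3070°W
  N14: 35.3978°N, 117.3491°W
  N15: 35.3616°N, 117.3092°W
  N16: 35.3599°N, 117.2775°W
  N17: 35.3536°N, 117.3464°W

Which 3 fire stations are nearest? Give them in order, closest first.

N10, N5, N15

Distances from 35.3715°N, 117.3287°W:
N3: √((-0.0198·111.32)² + (0.0045·90.77)²) = √(4.858216 + 0.166844) = 2.2417 km
N4: √((0.0181·111.32)² + (0.0279·90.77)²) = √(4.059790 + 6.413470) = 3.2362 km
N5: √((-0.0044·111.32)² + (0.0143·90.77)²) = √(0.239912 + 1.684833) = 1.3874 km
N6: √((-0.0211·111.32)² + (0.0315·90.77)²) = √(5.517106 + 8.175339) = 3.7003 km
N7: √((0.0464·111.32)² + (0.0232·90.77)²) = √(26.679787 + 4.434663) = 5.5780 km
N8: √((-0.0118·111.32)² + (-0.0305·90.77)²) = √(1.725482 + 7.664509) = 3.0643 km
N9: √((0.0418·111.32)² + (0.0288·90.77)²) = √(21.652047 + 6.833916) = 5.3372 km
N10: √((-0.0075·111.32)² + (0.0109·90.77)²) = √(0.697058 + 0.978899) = 1.2946 km
N11: √((0.0321·111.32)² + (-0.0225·90.77)²) = √(12.768987 + 4.171091) = 4.1158 km
N12: √((-0.0334·111.32)² + (0.0412·90.77)²) = √(13.824178 + 13.985536) = 5.2735 km
N13: √((0.0332·111.32)² + (0.0217·90.77)²) = √(13.659115 + 3.879754) = 4.1879 km
N14: √((0.0263·111.32)² + (-0.0204·90.77)²) = √(8.571521 + 3.428823) = 3.4642 km
N15: √((-0.0099·111.32)² + (0.0195·90.77)²) = √(1.214554 + 3.132953) = 2.0851 km
N16: √((-0.0116·111.32)² + (0.0512·90.77)²) = √(1.667487 + 21.598550) = 4.8235 km
N17: √((-0.0179·111.32)² + (-0.0177·90.77)²) = √(3.970566 + 2.581257) = 2.5597 km
Sorted: N10 (1.2946 km) < N5 (1.3874 km) < N15 (2.0851 km) < N3 (2.2417 km) < N17 (2.5597 km) < …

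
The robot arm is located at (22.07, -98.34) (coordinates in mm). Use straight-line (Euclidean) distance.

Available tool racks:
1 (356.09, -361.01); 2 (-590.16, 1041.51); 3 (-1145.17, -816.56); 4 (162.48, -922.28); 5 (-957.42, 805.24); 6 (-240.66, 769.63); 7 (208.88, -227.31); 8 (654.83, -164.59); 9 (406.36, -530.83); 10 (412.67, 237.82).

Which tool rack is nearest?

7

Distances from (22.07, -98.34):
1: 424.93 mm
2: 1293.86 mm
3: 1370.51 mm
4: 835.82 mm
5: 1332.61 mm
6: 906.86 mm
7: 227.00 mm
8: 636.22 mm
9: 578.56 mm
10: 515.34 mm
Minimum: 7 at 227.00 mm.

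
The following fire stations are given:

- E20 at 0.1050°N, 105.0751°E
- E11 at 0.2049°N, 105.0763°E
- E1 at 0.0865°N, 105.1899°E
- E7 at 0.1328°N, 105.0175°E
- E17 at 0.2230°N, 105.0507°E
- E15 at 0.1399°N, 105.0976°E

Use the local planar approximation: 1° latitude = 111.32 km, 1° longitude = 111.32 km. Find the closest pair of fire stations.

Pairwise distances:
E20–E11: 11.1217 km
E20–E1: 12.9444 km
E20–E7: 7.1198 km
E20–E17: 13.4136 km
E20–E15: 4.6225 km
E11–E1: 18.2658 km
E11–E7: 10.3569 km
E11–E17: 3.4901 km
E11–E15: 7.6144 km
E1–E7: 19.8716 km
E1–E17: 21.7028 km
E1–E15: 11.8705 km
E7–E17: 10.6996 km
E7–E15: 8.9517 km
E17–E15: 10.6223 km
Closest pair: E11–E17 at 3.4901 km.

E11 and E17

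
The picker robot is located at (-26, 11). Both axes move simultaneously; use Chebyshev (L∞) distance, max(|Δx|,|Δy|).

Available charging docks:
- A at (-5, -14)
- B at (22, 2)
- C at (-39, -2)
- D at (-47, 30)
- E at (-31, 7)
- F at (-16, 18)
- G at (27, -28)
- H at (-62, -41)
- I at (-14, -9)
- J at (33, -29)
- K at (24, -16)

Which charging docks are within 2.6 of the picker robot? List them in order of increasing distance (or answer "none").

none

Distances from (-26, 11):
A: max(|21|, |-25|) = 25
B: max(|48|, |-9|) = 48
C: max(|-13|, |-13|) = 13
D: max(|-21|, |19|) = 21
E: max(|-5|, |-4|) = 5
F: max(|10|, |7|) = 10
G: max(|53|, |-39|) = 53
H: max(|-36|, |-52|) = 52
I: max(|12|, |-20|) = 20
J: max(|59|, |-40|) = 59
K: max(|50|, |-27|) = 50
Threshold 2.6: none within range.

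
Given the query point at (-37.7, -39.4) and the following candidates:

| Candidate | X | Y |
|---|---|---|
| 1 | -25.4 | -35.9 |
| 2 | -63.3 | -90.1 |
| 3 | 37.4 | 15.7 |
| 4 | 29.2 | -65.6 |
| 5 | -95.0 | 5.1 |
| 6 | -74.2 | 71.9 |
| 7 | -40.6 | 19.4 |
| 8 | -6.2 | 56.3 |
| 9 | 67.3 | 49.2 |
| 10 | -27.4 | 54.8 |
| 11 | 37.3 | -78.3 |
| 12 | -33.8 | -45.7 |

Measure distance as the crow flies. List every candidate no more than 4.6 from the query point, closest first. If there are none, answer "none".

none

Distances from (-37.7, -39.4):
1: √((12.3)² + (3.5)²) = √(151.290 + 12.250) = 12.8
2: √((-25.6)² + (-50.7)²) = √(655.360 + 2570.490) = 56.8
3: √((75.1)² + (55.1)²) = √(5640.010 + 3036.010) = 93.1
4: √((66.9)² + (-26.2)²) = √(4475.610 + 686.440) = 71.8
5: √((-57.3)² + (44.5)²) = √(3283.290 + 1980.250) = 72.6
6: √((-36.5)² + (111.3)²) = √(1332.250 + 12387.690) = 117.1
7: √((-2.9)² + (58.8)²) = √(8.410 + 3457.440) = 58.9
8: √((31.5)² + (95.7)²) = √(992.250 + 9158.490) = 100.8
9: √((105.0)² + (88.6)²) = √(11025.000 + 7849.960) = 137.4
10: √((10.3)² + (94.2)²) = √(106.090 + 8873.640) = 94.8
11: √((75.0)² + (-38.9)²) = √(5625.000 + 1513.210) = 84.5
12: √((3.9)² + (-6.3)²) = √(15.210 + 39.690) = 7.4
Threshold 4.6: none within range.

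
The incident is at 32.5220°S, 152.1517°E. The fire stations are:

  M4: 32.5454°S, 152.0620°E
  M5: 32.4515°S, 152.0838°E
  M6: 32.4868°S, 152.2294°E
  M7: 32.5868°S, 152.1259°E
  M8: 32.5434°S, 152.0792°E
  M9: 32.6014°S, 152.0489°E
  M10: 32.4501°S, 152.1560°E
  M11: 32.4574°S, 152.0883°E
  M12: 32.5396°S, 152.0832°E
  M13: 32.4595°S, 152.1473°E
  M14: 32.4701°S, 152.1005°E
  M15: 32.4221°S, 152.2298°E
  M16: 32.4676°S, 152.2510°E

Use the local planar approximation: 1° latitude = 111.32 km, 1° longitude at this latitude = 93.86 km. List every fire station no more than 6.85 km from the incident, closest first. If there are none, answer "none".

M12

Distances from 32.5220°S, 152.1517°E:
M4: √((-0.0234·111.32)² + (-0.0897·93.86)²) = √(6.785441 + 70.883636) = 8.8130 km
M5: √((0.0705·111.32)² + (-0.0679·93.86)²) = √(61.592046 + 40.616327) = 10.1098 km
M6: √((0.0352·111.32)² + (0.0777·93.86)²) = √(15.354360 + 53.186711) = 8.2790 km
M7: √((-0.0648·111.32)² + (-0.0258·93.86)²) = √(52.035102 + 5.864088) = 7.6092 km
M8: √((-0.0214·111.32)² + (-0.0725·93.86)²) = √(5.675106 + 46.305984) = 7.2098 km
M9: √((-0.0794·111.32)² + (-0.1028·93.86)²) = √(78.124527 + 93.099496) = 13.0853 km
M10: √((0.0719·111.32)² + (0.0043·93.86)²) = √(64.062543 + 0.162891) = 8.0141 km
M11: √((0.0646·111.32)² + (-0.0634·93.86)²) = √(51.714393 + 35.411116) = 9.3341 km
M12: √((-0.0176·111.32)² + (-0.0685·93.86)²) = √(3.838590 + 41.337313) = 6.7213 km
M13: √((0.0625·111.32)² + (-0.0044·93.86)²) = √(48.406806 + 0.170556) = 6.9697 km
M14: √((0.0519·111.32)² + (-0.0512·93.86)²) = √(33.379599 + 23.094099) = 7.5149 km
M15: √((0.0999·111.32)² + (0.0781·93.86)²) = √(123.673705 + 53.735732) = 13.3195 km
M16: √((0.0544·111.32)² + (0.0993·93.86)²) = √(36.672811 + 86.867955) = 11.1149 km
Threshold 6.85 km: M12 (6.7213 km) is within range.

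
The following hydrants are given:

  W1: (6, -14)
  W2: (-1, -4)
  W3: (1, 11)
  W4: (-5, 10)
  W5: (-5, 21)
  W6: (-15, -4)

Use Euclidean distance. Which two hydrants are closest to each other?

Pairwise distances:
W3–W4: 6.1
W4–W5: 11.0
W3–W5: 11.7
W1–W2: 12.2
W2–W6: 14.0
W2–W4: 14.6
W2–W3: 15.1
W4–W6: 17.2
W3–W6: 21.9
W1–W6: 23.3
W2–W5: 25.3
W1–W3: 25.5
W1–W4: 26.4
W5–W6: 26.9
W1–W5: 36.7
Closest pair: W3–W4 at 6.1.

W3 and W4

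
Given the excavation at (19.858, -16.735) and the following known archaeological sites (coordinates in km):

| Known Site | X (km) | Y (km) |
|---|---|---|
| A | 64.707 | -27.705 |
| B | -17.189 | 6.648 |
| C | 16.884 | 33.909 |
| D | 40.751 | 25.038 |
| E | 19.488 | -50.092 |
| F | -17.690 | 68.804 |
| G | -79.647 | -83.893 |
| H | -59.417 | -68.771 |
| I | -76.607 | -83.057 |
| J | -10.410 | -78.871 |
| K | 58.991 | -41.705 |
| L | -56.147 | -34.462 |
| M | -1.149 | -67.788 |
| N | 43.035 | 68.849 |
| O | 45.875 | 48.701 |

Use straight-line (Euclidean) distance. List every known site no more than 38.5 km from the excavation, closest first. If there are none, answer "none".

E

Distances from (19.858, -16.735):
A: 46.171 km
B: 43.809 km
C: 50.731 km
D: 46.707 km
E: 33.359 km
F: 93.417 km
G: 120.048 km
H: 94.828 km
I: 117.065 km
J: 69.116 km
K: 46.421 km
L: 78.045 km
M: 55.206 km
N: 88.667 km
O: 70.418 km
Threshold 38.5 km: E (33.359 km) is within range.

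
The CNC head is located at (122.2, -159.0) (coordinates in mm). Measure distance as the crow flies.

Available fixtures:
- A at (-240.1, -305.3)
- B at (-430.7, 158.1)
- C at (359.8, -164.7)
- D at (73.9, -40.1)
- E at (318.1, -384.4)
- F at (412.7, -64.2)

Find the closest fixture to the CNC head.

D

Distances from (122.2, -159.0):
A: √((-362.3)² + (-146.3)²) = √(131261.290 + 21403.690) = 390.7 mm
B: √((-552.9)² + (317.1)²) = √(305698.410 + 100552.410) = 637.4 mm
C: √((237.6)² + (-5.7)²) = √(56453.760 + 32.490) = 237.7 mm
D: √((-48.3)² + (118.9)²) = √(2332.890 + 14137.210) = 128.3 mm
E: √((195.9)² + (-225.4)²) = √(38376.810 + 50805.160) = 298.6 mm
F: √((290.5)² + (94.8)²) = √(84390.250 + 8987.040) = 305.6 mm
Minimum: D at 128.3 mm.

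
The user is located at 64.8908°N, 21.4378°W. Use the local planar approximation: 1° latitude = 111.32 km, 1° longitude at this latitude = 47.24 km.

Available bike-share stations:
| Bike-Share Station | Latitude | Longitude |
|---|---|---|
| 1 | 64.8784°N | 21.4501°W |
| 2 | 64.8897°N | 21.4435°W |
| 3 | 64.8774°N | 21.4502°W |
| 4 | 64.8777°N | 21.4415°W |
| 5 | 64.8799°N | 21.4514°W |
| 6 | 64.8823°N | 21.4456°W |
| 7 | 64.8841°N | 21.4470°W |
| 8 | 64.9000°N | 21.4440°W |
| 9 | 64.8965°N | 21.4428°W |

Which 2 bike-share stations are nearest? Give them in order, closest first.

2, 9

Distances from 64.8908°N, 21.4378°W:
1: 1.4977 km
2: 0.2958 km
3: 1.6026 km
4: 1.4687 km
5: 1.3730 km
6: 1.0154 km
7: 0.8632 km
8: 1.0652 km
9: 0.6771 km
Sorted: 2 (0.2958 km) < 9 (0.6771 km) < 7 (0.8632 km) < 6 (1.0154 km) < …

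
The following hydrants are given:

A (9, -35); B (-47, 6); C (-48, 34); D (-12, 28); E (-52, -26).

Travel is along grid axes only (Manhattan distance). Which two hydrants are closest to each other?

Pairwise distances:
B–C: 29
B–E: 37
C–D: 42
B–D: 57
C–E: 64
A–E: 70
A–D: 84
D–E: 94
A–B: 97
A–C: 126
Closest pair: B–C at 29.

B and C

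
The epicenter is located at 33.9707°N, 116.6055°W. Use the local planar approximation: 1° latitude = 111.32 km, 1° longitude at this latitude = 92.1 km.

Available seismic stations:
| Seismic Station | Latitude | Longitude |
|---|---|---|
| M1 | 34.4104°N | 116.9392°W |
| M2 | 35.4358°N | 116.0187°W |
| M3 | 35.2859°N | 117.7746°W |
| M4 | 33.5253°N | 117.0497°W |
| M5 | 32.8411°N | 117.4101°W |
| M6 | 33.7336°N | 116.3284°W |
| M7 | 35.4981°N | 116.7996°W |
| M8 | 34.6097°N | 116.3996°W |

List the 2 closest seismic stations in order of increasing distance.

M6, M1

Distances from 33.9707°N, 116.6055°W:
M1: √((0.4397·111.32)² + (-0.3337·92.1)²) = √(2395.848358 + 944.564618) = 57.7963 km
M2: √((1.4651·111.32)² + (0.5868·92.1)²) = √(26599.956844 + 2920.784201) = 171.8160 km
M3: √((1.3152·111.32)² + (-1.1691·92.1)²) = √(21435.321204 + 11593.713964) = 181.7389 km
M4: √((-0.4454·111.32)² + (-0.4442·92.1)²) = √(2458.367584 + 1673.695193) = 64.2811 km
M5: √((-1.1296·111.32)² + (-0.8046·92.1)²) = √(15812.326117 + 5491.352425) = 145.9578 km
M6: √((-0.2371·111.32)² + (0.2771·92.1)²) = √(696.641758 + 651.316847) = 36.7146 km
M7: √((1.5274·111.32)² + (-0.1941·92.1)²) = √(28910.258030 + 319.573185) = 170.9673 km
M8: √((0.6390·111.32)² + (0.2059·92.1)²) = √(5059.971977 + 359.610160) = 73.6178 km
Sorted: M6 (36.7146 km) < M1 (57.7963 km) < M4 (64.2811 km) < M8 (73.6178 km) < …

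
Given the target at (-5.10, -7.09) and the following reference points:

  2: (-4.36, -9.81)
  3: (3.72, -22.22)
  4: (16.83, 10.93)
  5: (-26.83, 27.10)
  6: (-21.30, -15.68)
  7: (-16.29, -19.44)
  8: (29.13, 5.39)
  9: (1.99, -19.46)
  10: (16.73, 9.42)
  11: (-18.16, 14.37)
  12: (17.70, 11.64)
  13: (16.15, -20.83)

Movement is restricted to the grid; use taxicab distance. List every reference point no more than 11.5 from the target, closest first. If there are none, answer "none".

Distances from (-5.10, -7.09):
2: 3.46
3: 23.95
4: 39.95
5: 55.92
6: 24.79
7: 23.54
8: 46.71
9: 19.46
10: 38.34
11: 34.52
12: 41.53
13: 34.99
Threshold 11.5: 2 (3.46) is within range.

2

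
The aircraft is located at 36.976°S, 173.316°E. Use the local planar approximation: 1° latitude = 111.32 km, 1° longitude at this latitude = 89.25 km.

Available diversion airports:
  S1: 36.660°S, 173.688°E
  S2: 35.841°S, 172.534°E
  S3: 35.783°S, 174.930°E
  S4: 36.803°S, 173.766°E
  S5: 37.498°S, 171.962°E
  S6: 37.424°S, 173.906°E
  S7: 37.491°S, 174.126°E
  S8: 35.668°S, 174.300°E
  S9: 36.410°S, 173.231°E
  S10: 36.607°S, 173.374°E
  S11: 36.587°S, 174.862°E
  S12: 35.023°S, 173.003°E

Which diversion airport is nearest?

Distances from 36.976°S, 173.316°E:
S1: √((0.316·111.32)² + (0.372·89.25)²) = √(1237.42977 + 1102.30640) = 48.371 km
S2: √((1.135·111.32)² + (-0.782·89.25)²) = √(15963.86764 + 4871.13264) = 144.343 km
S3: √((1.193·111.32)² + (1.614·89.25)²) = √(17637.10428 + 20750.25845) = 195.927 km
S4: √((0.173·111.32)² + (0.450·89.25)²) = √(370.88443 + 1613.02641) = 44.541 km
S5: √((-0.522·111.32)² + (-1.354·89.25)²) = √(3376.66053 + 14603.39318) = 134.090 km
S6: √((-0.448·111.32)² + (0.590·89.25)²) = √(2487.15255 + 2772.81231) = 72.526 km
S7: √((-0.515·111.32)² + (0.810·89.25)²) = √(3286.70597 + 5226.20556) = 92.265 km
S8: √((1.308·111.32)² + (0.984·89.25)²) = √(21201.27032 + 7712.70368) = 170.041 km
S9: √((0.566·111.32)² + (-0.085·89.25)²) = √(3969.89717 + 57.55119) = 63.462 km
S10: √((0.369·111.32)² + (0.058·89.25)²) = √(1687.32650 + 26.79615) = 41.402 km
S11: √((0.389·111.32)² + (1.546·89.25)²) = √(1875.19138 + 19038.61838) = 144.616 km
S12: √((1.953·111.32)² + (-0.313·89.25)²) = √(47266.22107 + 780.37819) = 219.195 km
Minimum: S10 at 41.402 km.

S10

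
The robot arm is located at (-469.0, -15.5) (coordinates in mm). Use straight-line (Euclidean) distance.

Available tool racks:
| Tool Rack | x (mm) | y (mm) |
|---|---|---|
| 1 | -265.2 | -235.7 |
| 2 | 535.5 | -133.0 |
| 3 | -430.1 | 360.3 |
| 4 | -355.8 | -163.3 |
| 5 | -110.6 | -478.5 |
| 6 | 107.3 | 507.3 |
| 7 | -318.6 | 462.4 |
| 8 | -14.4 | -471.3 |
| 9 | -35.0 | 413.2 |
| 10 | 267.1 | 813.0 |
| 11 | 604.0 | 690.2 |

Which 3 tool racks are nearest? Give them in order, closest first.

4, 1, 3

Distances from (-469.0, -15.5):
1: √((203.8)² + (-220.2)²) = √(41534.440 + 48488.040) = 300.0 mm
2: √((1004.5)² + (-117.5)²) = √(1009020.250 + 13806.250) = 1011.3 mm
3: √((38.9)² + (375.8)²) = √(1513.210 + 141225.640) = 377.8 mm
4: √((113.2)² + (-147.8)²) = √(12814.240 + 21844.840) = 186.2 mm
5: √((358.4)² + (-463.0)²) = √(128450.560 + 214369.000) = 585.5 mm
6: √((576.3)² + (522.8)²) = √(332121.690 + 273319.840) = 778.1 mm
7: √((150.4)² + (477.9)²) = √(22620.160 + 228388.410) = 501.0 mm
8: √((454.6)² + (-455.8)²) = √(206661.160 + 207753.640) = 643.8 mm
9: √((434.0)² + (428.7)²) = √(188356.000 + 183783.690) = 610.0 mm
10: √((736.1)² + (828.5)²) = √(541843.210 + 686412.250) = 1108.3 mm
11: √((1073.0)² + (705.7)²) = √(1151329.000 + 498012.490) = 1284.3 mm
Sorted: 4 (186.2 mm) < 1 (300.0 mm) < 3 (377.8 mm) < 7 (501.0 mm) < 5 (585.5 mm) < …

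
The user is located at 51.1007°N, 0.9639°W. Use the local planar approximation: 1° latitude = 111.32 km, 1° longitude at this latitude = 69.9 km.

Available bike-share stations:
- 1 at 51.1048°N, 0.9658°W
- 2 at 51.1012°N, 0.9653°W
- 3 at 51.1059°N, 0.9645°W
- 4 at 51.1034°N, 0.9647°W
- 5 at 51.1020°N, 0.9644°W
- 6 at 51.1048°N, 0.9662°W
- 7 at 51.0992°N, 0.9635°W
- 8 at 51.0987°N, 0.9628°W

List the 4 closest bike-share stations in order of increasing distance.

2, 5, 7, 8

Distances from 51.1007°N, 0.9639°W:
1: 0.4753 km
2: 0.1126 km
3: 0.5804 km
4: 0.3057 km
5: 0.1489 km
6: 0.4839 km
7: 0.1693 km
8: 0.2355 km
Sorted: 2 (0.1126 km) < 5 (0.1489 km) < 7 (0.1693 km) < 8 (0.2355 km) < 4 (0.3057 km) < 1 (0.4753 km) < …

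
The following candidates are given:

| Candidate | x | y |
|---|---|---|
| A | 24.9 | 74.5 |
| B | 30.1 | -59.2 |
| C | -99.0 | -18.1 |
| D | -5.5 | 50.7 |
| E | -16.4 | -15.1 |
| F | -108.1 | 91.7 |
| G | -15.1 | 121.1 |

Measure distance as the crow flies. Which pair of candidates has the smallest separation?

A and D

Pairwise distances:
A–B: √((5.2)² + (-133.7)²) = √(27.040 + 17875.690) = 133.8
A–C: √((-123.9)² + (-92.6)²) = √(15351.210 + 8574.760) = 154.7
A–D: √((-30.4)² + (-23.8)²) = √(924.160 + 566.440) = 38.6
A–E: √((-41.3)² + (-89.6)²) = √(1705.690 + 8028.160) = 98.7
A–F: √((-133.0)² + (17.2)²) = √(17689.000 + 295.840) = 134.1
A–G: √((-40.0)² + (46.6)²) = √(1600.000 + 2171.560) = 61.4
B–C: √((-129.1)² + (41.1)²) = √(16666.810 + 1689.210) = 135.5
B–D: √((-35.6)² + (109.9)²) = √(1267.360 + 12078.010) = 115.5
B–E: √((-46.5)² + (44.1)²) = √(2162.250 + 1944.810) = 64.1
B–F: √((-138.2)² + (150.9)²) = √(19099.240 + 22770.810) = 204.6
B–G: √((-45.2)² + (180.3)²) = √(2043.040 + 32508.090) = 185.9
C–D: √((93.5)² + (68.8)²) = √(8742.250 + 4733.440) = 116.1
C–E: √((82.6)² + (3.0)²) = √(6822.760 + 9.000) = 82.7
C–F: √((-9.1)² + (109.8)²) = √(82.810 + 12056.040) = 110.2
C–G: √((83.9)² + (139.2)²) = √(7039.210 + 19376.640) = 162.5
D–E: √((-10.9)² + (-65.8)²) = √(118.810 + 4329.640) = 66.7
D–F: √((-102.6)² + (41.0)²) = √(10526.760 + 1681.000) = 110.5
D–G: √((-9.6)² + (70.4)²) = √(92.160 + 4956.160) = 71.1
E–F: √((-91.7)² + (106.8)²) = √(8408.890 + 11406.240) = 140.8
E–G: √((1.3)² + (136.2)²) = √(1.690 + 18550.440) = 136.2
F–G: √((93.0)² + (29.4)²) = √(8649.000 + 864.360) = 97.5
Closest pair: A–D at 38.6.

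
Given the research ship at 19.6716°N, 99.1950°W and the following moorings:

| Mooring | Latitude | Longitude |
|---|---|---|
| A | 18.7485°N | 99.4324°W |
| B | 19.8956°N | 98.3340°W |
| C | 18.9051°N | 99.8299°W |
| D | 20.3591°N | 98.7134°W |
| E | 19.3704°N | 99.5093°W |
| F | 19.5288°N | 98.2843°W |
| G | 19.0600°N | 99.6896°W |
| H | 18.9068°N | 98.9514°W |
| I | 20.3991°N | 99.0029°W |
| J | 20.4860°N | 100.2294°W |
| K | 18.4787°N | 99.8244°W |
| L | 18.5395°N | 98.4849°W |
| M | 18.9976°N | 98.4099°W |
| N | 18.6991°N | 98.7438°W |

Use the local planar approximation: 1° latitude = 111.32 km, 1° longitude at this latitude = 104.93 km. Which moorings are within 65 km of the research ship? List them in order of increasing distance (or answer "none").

Distances from 19.6716°N, 99.1950°W:
A: 105.7357 km
B: 93.7228 km
C: 108.2538 km
D: 91.7112 km
E: 47.0306 km
F: 96.8729 km
G: 85.6083 km
H: 88.8919 km
I: 83.4561 km
J: 141.4210 km
K: 148.3099 km
L: 146.4044 km
M: 111.4271 km
N: 118.1585 km
Threshold 65 km: E (47.0306 km) is within range.

E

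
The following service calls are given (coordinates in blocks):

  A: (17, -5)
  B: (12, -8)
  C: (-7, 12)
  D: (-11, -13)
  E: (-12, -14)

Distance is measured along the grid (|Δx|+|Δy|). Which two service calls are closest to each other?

D and E

Pairwise distances:
D–E: |-1| + |-1| = 1 + 1 = 2 blocks
A–B: |-5| + |-3| = 5 + 3 = 8 blocks
B–D: |-23| + |-5| = 23 + 5 = 28 blocks
C–D: |-4| + |-25| = 4 + 25 = 29 blocks
B–E: |-24| + |-6| = 24 + 6 = 30 blocks
C–E: |-5| + |-26| = 5 + 26 = 31 blocks
A–D: |-28| + |-8| = 28 + 8 = 36 blocks
A–E: |-29| + |-9| = 29 + 9 = 38 blocks
B–C: |-19| + |20| = 19 + 20 = 39 blocks
A–C: |-24| + |17| = 24 + 17 = 41 blocks
Closest pair: D–E at 2 blocks.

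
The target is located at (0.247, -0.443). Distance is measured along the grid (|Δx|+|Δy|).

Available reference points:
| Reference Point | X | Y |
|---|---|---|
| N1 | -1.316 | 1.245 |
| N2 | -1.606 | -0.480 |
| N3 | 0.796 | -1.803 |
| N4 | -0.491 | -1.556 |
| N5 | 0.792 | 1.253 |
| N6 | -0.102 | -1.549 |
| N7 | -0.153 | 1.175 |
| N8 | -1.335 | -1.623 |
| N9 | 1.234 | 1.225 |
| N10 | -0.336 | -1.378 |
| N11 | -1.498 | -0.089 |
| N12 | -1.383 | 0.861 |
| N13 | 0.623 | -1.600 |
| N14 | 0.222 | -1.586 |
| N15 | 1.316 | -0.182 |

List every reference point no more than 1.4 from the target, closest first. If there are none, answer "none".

Distances from (0.247, -0.443):
N1: |-1.563| + |1.688| = 1.563 + 1.688 = 3.251
N2: |-1.853| + |-0.037| = 1.853 + 0.037 = 1.890
N3: |0.549| + |-1.360| = 0.549 + 1.360 = 1.909
N4: |-0.738| + |-1.113| = 0.738 + 1.113 = 1.851
N5: |0.545| + |1.696| = 0.545 + 1.696 = 2.241
N6: |-0.349| + |-1.106| = 0.349 + 1.106 = 1.455
N7: |-0.400| + |1.618| = 0.400 + 1.618 = 2.018
N8: |-1.582| + |-1.180| = 1.582 + 1.180 = 2.762
N9: |0.987| + |1.668| = 0.987 + 1.668 = 2.655
N10: |-0.583| + |-0.935| = 0.583 + 0.935 = 1.518
N11: |-1.745| + |0.354| = 1.745 + 0.354 = 2.099
N12: |-1.630| + |1.304| = 1.630 + 1.304 = 2.934
N13: |0.376| + |-1.157| = 0.376 + 1.157 = 1.533
N14: |-0.025| + |-1.143| = 0.025 + 1.143 = 1.168
N15: |1.069| + |0.261| = 1.069 + 0.261 = 1.330
Threshold 1.4: N14 (1.168), N15 (1.330) are within range.

N14, N15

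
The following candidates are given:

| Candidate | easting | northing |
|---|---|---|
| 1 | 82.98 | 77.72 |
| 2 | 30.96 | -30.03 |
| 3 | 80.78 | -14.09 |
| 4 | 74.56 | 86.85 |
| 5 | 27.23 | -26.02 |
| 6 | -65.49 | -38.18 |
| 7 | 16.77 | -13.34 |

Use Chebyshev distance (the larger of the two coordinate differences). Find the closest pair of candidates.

2 and 5

Pairwise distances:
1–2: 107.75
1–3: 91.81
1–4: 9.13
1–5: 103.74
1–6: 148.47
1–7: 91.06
2–3: 49.82
2–4: 116.88
2–5: 4.01
2–6: 96.45
2–7: 16.69
3–4: 100.94
3–5: 53.55
3–6: 146.27
3–7: 64.01
4–5: 112.87
4–6: 140.05
4–7: 100.19
5–6: 92.72
5–7: 12.68
6–7: 82.26
Closest pair: 2–5 at 4.01.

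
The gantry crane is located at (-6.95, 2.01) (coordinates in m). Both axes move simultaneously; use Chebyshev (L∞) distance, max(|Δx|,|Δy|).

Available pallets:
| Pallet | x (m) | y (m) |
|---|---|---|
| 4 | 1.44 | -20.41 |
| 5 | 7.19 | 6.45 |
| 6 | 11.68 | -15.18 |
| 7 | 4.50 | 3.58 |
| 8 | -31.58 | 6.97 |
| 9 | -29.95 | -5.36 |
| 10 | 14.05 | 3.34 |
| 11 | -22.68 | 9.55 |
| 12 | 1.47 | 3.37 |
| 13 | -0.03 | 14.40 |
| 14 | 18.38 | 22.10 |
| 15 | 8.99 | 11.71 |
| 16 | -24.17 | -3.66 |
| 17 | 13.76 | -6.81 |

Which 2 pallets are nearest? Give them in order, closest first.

Distances from (-6.95, 2.01):
4: 22.42 m
5: 14.14 m
6: 18.63 m
7: 11.45 m
8: 24.63 m
9: 23.00 m
10: 21.00 m
11: 15.73 m
12: 8.42 m
13: 12.39 m
14: 25.33 m
15: 15.94 m
16: 17.22 m
17: 20.71 m
Sorted: 12 (8.42 m) < 7 (11.45 m) < 13 (12.39 m) < 5 (14.14 m) < …

12, 7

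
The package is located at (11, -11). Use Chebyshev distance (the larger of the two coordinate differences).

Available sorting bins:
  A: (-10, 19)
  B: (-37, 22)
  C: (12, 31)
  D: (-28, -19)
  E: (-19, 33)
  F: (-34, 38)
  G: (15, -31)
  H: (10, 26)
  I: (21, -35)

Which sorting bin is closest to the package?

Distances from (11, -11):
A: max(|-21|, |30|) = 30
B: max(|-48|, |33|) = 48
C: max(|1|, |42|) = 42
D: max(|-39|, |-8|) = 39
E: max(|-30|, |44|) = 44
F: max(|-45|, |49|) = 49
G: max(|4|, |-20|) = 20
H: max(|-1|, |37|) = 37
I: max(|10|, |-24|) = 24
Minimum: G at 20.

G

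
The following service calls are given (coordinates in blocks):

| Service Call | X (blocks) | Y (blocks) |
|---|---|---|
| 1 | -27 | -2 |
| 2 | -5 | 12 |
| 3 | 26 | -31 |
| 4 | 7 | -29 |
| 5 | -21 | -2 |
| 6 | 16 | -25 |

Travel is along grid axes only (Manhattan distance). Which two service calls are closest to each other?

Pairwise distances:
1–2: 36 blocks
1–3: 82 blocks
1–4: 61 blocks
1–5: 6 blocks
1–6: 66 blocks
2–3: 74 blocks
2–4: 53 blocks
2–5: 30 blocks
2–6: 58 blocks
3–4: 21 blocks
3–5: 76 blocks
3–6: 16 blocks
4–5: 55 blocks
4–6: 13 blocks
5–6: 60 blocks
Closest pair: 1–5 at 6 blocks.

1 and 5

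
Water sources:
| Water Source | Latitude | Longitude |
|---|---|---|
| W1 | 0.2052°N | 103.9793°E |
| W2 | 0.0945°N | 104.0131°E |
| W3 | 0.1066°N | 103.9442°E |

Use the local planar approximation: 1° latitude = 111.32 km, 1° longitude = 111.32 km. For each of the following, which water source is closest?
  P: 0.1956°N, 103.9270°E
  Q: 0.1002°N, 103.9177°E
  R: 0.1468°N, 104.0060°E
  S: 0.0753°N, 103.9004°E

P→W1; Q→W3; R→W2; S→W3

P at 0.1956°N, 103.9270°E:
  W1: √((0.0096·111.32)² + (0.0523·111.32)²) = √(1.142060 + 33.896103) = 5.9193 km
  W2: √((-0.1011·111.32)² + (0.0861·111.32)²) = √(126.662690 + 91.865554) = 14.7827 km
  W3: √((-0.0890·111.32)² + (0.0172·111.32)²) = √(98.158160 + 3.666091) = 10.0908 km
  → nearest: W1 (5.9193 km)
Q at 0.1002°N, 103.9177°E:
  W1: √((0.1050·111.32)² + (0.0616·111.32)²) = √(136.623370 + 47.022728) = 13.5516 km
  W2: √((-0.0057·111.32)² + (0.0954·111.32)²) = √(0.402621 + 112.782871) = 10.6389 km
  W3: √((0.0064·111.32)² + (0.0265·111.32)²) = √(0.507582 + 8.702382) = 3.0348 km
  → nearest: W3 (3.0348 km)
R at 0.1468°N, 104.0060°E:
  W1: √((0.0584·111.32)² + (-0.0267·111.32)²) = √(42.264145 + 8.834234) = 7.1483 km
  W2: √((-0.0523·111.32)² + (0.0071·111.32)²) = √(33.896103 + 0.624688) = 5.8754 km
  W3: √((-0.0402·111.32)² + (-0.0618·111.32)²) = √(20.026198 + 47.328566) = 8.2070 km
  → nearest: W2 (5.8754 km)
S at 0.0753°N, 103.9004°E:
  W1: √((0.1299·111.32)² + (0.0789·111.32)²) = √(209.105135 + 77.143689) = 16.9189 km
  W2: √((0.0192·111.32)² + (0.1127·111.32)²) = √(4.568239 + 157.396194) = 12.7265 km
  W3: √((0.0313·111.32)² + (0.0438·111.32)²) = √(12.140458 + 23.773582) = 5.9928 km
  → nearest: W3 (5.9928 km)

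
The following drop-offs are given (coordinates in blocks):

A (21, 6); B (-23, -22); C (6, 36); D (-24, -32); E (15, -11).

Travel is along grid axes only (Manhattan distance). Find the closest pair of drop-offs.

B and D

Pairwise distances:
A–B: 72 blocks
A–C: 45 blocks
A–D: 83 blocks
A–E: 23 blocks
B–C: 87 blocks
B–D: 11 blocks
B–E: 49 blocks
C–D: 98 blocks
C–E: 56 blocks
D–E: 60 blocks
Closest pair: B–D at 11 blocks.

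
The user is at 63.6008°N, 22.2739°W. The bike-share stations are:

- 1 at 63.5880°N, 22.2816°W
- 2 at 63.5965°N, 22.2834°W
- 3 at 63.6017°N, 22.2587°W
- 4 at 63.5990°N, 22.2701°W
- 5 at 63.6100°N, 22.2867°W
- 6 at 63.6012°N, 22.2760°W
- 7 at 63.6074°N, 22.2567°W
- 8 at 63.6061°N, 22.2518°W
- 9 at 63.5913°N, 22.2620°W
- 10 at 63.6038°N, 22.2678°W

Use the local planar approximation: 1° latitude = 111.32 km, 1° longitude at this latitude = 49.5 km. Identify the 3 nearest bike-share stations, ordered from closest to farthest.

Distances from 63.6008°N, 22.2739°W:
1: √((-0.0128·111.32)² + (-0.0077·49.5)²) = √(2.030329 + 0.145275) = 1.4750 km
2: √((-0.0043·111.32)² + (-0.0095·49.5)²) = √(0.229131 + 0.221135) = 0.6710 km
3: √((0.0009·111.32)² + (0.0152·49.5)²) = √(0.010038 + 0.566106) = 0.7590 km
4: √((-0.0018·111.32)² + (0.0038·49.5)²) = √(0.040151 + 0.035382) = 0.2748 km
5: √((0.0092·111.32)² + (-0.0128·49.5)²) = √(1.048871 + 0.401449) = 1.2043 km
6: √((0.0004·111.32)² + (-0.0021·49.5)²) = √(0.001983 + 0.010806) = 0.1131 km
7: √((0.0066·111.32)² + (0.0172·49.5)²) = √(0.539802 + 0.724882) = 1.1246 km
8: √((0.0053·111.32)² + (0.0221·49.5)²) = √(0.348095 + 1.196727) = 1.2429 km
9: √((-0.0095·111.32)² + (0.0119·49.5)²) = √(1.118391 + 0.346980) = 1.2105 km
10: √((0.0030·111.32)² + (0.0061·49.5)²) = √(0.111529 + 0.091174) = 0.4502 km
Sorted: 6 (0.1131 km) < 4 (0.2748 km) < 10 (0.4502 km) < 2 (0.6710 km) < 3 (0.7590 km) < …

6, 4, 10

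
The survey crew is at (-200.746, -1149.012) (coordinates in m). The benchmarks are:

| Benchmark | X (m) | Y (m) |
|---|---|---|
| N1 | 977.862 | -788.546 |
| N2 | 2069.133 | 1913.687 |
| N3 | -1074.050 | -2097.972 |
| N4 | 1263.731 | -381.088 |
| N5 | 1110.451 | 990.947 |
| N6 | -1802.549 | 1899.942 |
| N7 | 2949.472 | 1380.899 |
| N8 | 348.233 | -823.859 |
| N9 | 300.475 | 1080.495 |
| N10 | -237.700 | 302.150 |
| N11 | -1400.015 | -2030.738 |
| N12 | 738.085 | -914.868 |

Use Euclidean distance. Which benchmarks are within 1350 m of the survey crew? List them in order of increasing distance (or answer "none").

N8, N12, N1, N3

Distances from (-200.746, -1149.012):
N1: √((1178.608)² + (360.466)²) = √(1389116.81766 + 129935.73716) = 1232.499 m
N2: √((2269.879)² + (3062.699)²) = √(5152350.67464 + 9380125.16460) = 3812.148 m
N3: √((-873.304)² + (-948.960)²) = √(762659.87642 + 900525.08160) = 1289.645 m
N4: √((1464.477)² + (767.924)²) = √(2144692.88353 + 589707.26978) = 1653.602 m
N5: √((1311.197)² + (2139.959)²) = √(1719237.57281 + 4579424.52168) = 2509.714 m
N6: √((-1601.803)² + (3048.954)²) = √(2565772.85081 + 9296120.49412) = 3444.110 m
N7: √((3150.218)² + (2529.911)²) = √(9923873.44752 + 6400449.66792) = 4040.337 m
N8: √((548.979)² + (325.153)²) = √(301377.94244 + 105724.47341) = 638.046 m
N9: √((501.221)² + (2229.507)²) = √(251222.49084 + 4970701.46305) = 2285.153 m
N10: √((-36.954)² + (1451.162)²) = √(1365.59812 + 2105871.15024) = 1451.632 m
N11: √((-1199.269)² + (-881.726)²) = √(1438246.13436 + 777440.73908) = 1488.518 m
N12: √((938.831)² + (234.144)²) = √(881403.64656 + 54823.41274) = 967.588 m
Threshold 1350 m: N8 (638.046 m), N12 (967.588 m), N1 (1232.499 m), N3 (1289.645 m) are within range.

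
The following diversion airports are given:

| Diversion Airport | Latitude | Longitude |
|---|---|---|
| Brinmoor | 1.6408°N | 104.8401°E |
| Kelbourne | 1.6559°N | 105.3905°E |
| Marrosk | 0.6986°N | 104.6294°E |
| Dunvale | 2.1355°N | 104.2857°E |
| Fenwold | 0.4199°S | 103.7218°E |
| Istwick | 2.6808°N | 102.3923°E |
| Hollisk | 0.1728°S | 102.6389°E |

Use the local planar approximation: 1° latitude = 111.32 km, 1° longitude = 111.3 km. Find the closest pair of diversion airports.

Pairwise distances:
Brinmoor–Kelbourne: 61.2826 km
Brinmoor–Dunvale: 82.7054 km
Brinmoor–Marrosk: 107.4754 km
Fenwold–Hollisk: 123.6258 km
Kelbourne–Dunvale: 134.0545 km
Kelbourne–Marrosk: 136.1334 km
Marrosk–Fenwold: 160.3350 km
Marrosk–Dunvale: 164.4664 km
Dunvale–Istwick: 219.3040 km
Marrosk–Hollisk: 241.8491 km
Brinmoor–Fenwold: 260.9885 km
Dunvale–Fenwold: 291.3085 km
Brinmoor–Istwick: 296.0185 km
Kelbourne–Fenwold: 296.4647 km
Dunvale–Hollisk: 315.6315 km
Brinmoor–Hollisk: 317.4609 km
Istwick–Hollisk: 318.8463 km
Marrosk–Istwick: 332.6948 km
Kelbourne–Istwick: 352.6647 km
Kelbourne–Hollisk: 367.7391 km
Fenwold–Istwick: 375.5508 km
Closest pair: Brinmoor–Kelbourne at 61.2826 km.

Brinmoor and Kelbourne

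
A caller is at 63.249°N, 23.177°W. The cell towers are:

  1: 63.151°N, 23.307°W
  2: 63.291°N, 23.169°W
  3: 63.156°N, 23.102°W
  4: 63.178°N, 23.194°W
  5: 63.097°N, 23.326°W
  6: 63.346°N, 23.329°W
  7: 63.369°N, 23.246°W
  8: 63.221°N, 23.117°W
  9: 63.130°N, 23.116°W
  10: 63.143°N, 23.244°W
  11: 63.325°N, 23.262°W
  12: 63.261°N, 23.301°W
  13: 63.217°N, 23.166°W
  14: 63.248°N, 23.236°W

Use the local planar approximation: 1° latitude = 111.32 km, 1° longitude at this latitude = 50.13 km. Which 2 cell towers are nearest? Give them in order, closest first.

Distances from 63.249°N, 23.177°W:
1: √((-0.098·111.32)² + (-0.130·50.13)²) = √(119.01414 + 42.46999) = 12.708 km
2: √((0.042·111.32)² + (0.008·50.13)²) = √(21.85974 + 0.16083) = 4.693 km
3: √((-0.093·111.32)² + (0.075·50.13)²) = √(107.17964 + 14.13572) = 11.014 km
4: √((-0.071·111.32)² + (-0.017·50.13)²) = √(62.46879 + 0.72626) = 7.950 km
5: √((-0.152·111.32)² + (-0.149·50.13)²) = √(286.30806 + 55.79149) = 18.496 km
6: √((0.097·111.32)² + (-0.152·50.13)²) = √(116.59767 + 58.06074) = 13.216 km
7: √((0.120·111.32)² + (-0.069·50.13)²) = √(178.44685 + 11.96447) = 13.799 km
8: √((-0.028·111.32)² + (0.060·50.13)²) = √(9.71544 + 9.04686) = 4.332 km
9: √((-0.119·111.32)² + (0.061·50.13)²) = √(175.48513 + 9.35094) = 13.595 km
10: √((-0.106·111.32)² + (-0.067·50.13)²) = √(139.23811 + 11.28093) = 12.269 km
11: √((0.076·111.32)² + (-0.085·50.13)²) = √(71.57701 + 18.15655) = 9.473 km
12: √((0.012·111.32)² + (-0.124·50.13)²) = √(1.78447 + 38.64015) = 6.358 km
13: √((-0.032·111.32)² + (0.011·50.13)²) = √(12.68955 + 0.30408) = 3.605 km
14: √((-0.001·111.32)² + (-0.059·50.13)²) = √(0.01239 + 8.74781) = 2.960 km
Sorted: 14 (2.960 km) < 13 (3.605 km) < 8 (4.332 km) < 2 (4.693 km) < …

14, 13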